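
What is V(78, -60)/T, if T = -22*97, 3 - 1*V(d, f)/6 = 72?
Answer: 207/1067 ≈ 0.19400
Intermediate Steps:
V(d, f) = -414 (V(d, f) = 18 - 6*72 = 18 - 432 = -414)
T = -2134
V(78, -60)/T = -414/(-2134) = -414*(-1/2134) = 207/1067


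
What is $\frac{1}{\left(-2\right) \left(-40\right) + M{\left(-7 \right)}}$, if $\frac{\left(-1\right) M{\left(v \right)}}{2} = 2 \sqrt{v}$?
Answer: $\frac{5}{407} + \frac{i \sqrt{7}}{1628} \approx 0.012285 + 0.0016252 i$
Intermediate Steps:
$M{\left(v \right)} = - 4 \sqrt{v}$ ($M{\left(v \right)} = - 2 \cdot 2 \sqrt{v} = - 4 \sqrt{v}$)
$\frac{1}{\left(-2\right) \left(-40\right) + M{\left(-7 \right)}} = \frac{1}{\left(-2\right) \left(-40\right) - 4 \sqrt{-7}} = \frac{1}{80 - 4 i \sqrt{7}}$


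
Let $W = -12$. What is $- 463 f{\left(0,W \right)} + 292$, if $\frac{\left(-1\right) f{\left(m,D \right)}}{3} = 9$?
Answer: $12793$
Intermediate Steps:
$f{\left(m,D \right)} = -27$ ($f{\left(m,D \right)} = \left(-3\right) 9 = -27$)
$- 463 f{\left(0,W \right)} + 292 = \left(-463\right) \left(-27\right) + 292 = 12501 + 292 = 12793$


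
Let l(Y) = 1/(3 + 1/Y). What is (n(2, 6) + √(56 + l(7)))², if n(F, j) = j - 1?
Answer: (110 + √27258)²/484 ≈ 156.36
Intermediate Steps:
n(F, j) = -1 + j
(n(2, 6) + √(56 + l(7)))² = ((-1 + 6) + √(56 + 7/(1 + 3*7)))² = (5 + √(56 + 7/(1 + 21)))² = (5 + √(56 + 7/22))² = (5 + √(1239/22))² = (5 + √27258/22)²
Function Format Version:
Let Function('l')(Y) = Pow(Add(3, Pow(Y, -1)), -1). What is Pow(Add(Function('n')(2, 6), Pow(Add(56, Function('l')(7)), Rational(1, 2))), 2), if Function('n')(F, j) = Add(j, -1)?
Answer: Mul(Rational(1, 484), Pow(Add(110, Pow(27258, Rational(1, 2))), 2)) ≈ 156.36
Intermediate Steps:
Function('n')(F, j) = Add(-1, j)
Pow(Add(Function('n')(2, 6), Pow(Add(56, Function('l')(7)), Rational(1, 2))), 2) = Pow(Add(Add(-1, 6), Pow(Add(56, Mul(7, Pow(Add(1, Mul(3, 7)), -1))), Rational(1, 2))), 2) = Pow(Add(5, Pow(Add(56, Mul(7, Pow(Add(1, 21), -1))), Rational(1, 2))), 2) = Pow(Add(5, Pow(Add(56, Mul(7, Pow(22, -1))), Rational(1, 2))), 2) = Pow(Add(5, Pow(Add(56, Mul(7, Rational(1, 22))), Rational(1, 2))), 2) = Pow(Add(5, Pow(Add(56, Rational(7, 22)), Rational(1, 2))), 2) = Pow(Add(5, Pow(Rational(1239, 22), Rational(1, 2))), 2) = Pow(Add(5, Mul(Rational(1, 22), Pow(27258, Rational(1, 2)))), 2)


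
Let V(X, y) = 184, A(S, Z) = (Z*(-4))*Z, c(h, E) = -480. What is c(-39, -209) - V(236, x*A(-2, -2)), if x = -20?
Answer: -664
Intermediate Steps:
A(S, Z) = -4*Z² (A(S, Z) = (-4*Z)*Z = -4*Z²)
c(-39, -209) - V(236, x*A(-2, -2)) = -480 - 1*184 = -480 - 184 = -664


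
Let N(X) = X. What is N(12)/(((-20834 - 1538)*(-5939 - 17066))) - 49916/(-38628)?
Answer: 1605635085206/1242536881005 ≈ 1.2922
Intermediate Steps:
N(12)/(((-20834 - 1538)*(-5939 - 17066))) - 49916/(-38628) = 12/(((-20834 - 1538)*(-5939 - 17066))) - 49916/(-38628) = 12/((-22372*(-23005))) - 49916*(-1/38628) = 12/514667860 + 12479/9657 = 12*(1/514667860) + 12479/9657 = 3/128666965 + 12479/9657 = 1605635085206/1242536881005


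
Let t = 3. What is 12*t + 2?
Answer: 38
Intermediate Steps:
12*t + 2 = 12*3 + 2 = 36 + 2 = 38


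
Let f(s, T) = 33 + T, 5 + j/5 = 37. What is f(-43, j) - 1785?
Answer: -1592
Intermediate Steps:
j = 160 (j = -25 + 5*37 = -25 + 185 = 160)
f(-43, j) - 1785 = (33 + 160) - 1785 = 193 - 1785 = -1592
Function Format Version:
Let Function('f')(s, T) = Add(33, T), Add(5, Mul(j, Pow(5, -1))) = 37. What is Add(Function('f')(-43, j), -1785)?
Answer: -1592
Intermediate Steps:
j = 160 (j = Add(-25, Mul(5, 37)) = Add(-25, 185) = 160)
Add(Function('f')(-43, j), -1785) = Add(Add(33, 160), -1785) = Add(193, -1785) = -1592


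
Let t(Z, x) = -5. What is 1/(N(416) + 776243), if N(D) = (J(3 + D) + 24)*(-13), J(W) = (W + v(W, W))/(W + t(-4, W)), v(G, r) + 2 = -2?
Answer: 414/321230039 ≈ 1.2888e-6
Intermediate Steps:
v(G, r) = -4 (v(G, r) = -2 - 2 = -4)
J(W) = (-4 + W)/(-5 + W) (J(W) = (W - 4)/(W - 5) = (-4 + W)/(-5 + W))
N(D) = -312 - 13*(-1 + D)/(-2 + D) (N(D) = ((-4 + (3 + D))/(-5 + (3 + D)) + 24)*(-13) = ((-1 + D)/(-2 + D) + 24)*(-13) = (24 + (-1 + D)/(-2 + D))*(-13) = -312 - 13*(-1 + D)/(-2 + D))
1/(N(416) + 776243) = 1/(13*(49 - 25*416)/(-2 + 416) + 776243) = 1/(13*(49 - 10400)/414 + 776243) = 1/(13*(1/414)*(-10351) + 776243) = 1/(-134563/414 + 776243) = 1/(321230039/414) = 414/321230039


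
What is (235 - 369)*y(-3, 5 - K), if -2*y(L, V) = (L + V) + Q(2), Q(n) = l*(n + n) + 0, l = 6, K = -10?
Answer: 2412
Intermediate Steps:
Q(n) = 12*n (Q(n) = 6*(n + n) + 0 = 6*(2*n) + 0 = 12*n + 0 = 12*n)
y(L, V) = -12 - L/2 - V/2 (y(L, V) = -((L + V) + 12*2)/2 = -((L + V) + 24)/2 = -(24 + L + V)/2 = -12 - L/2 - V/2)
(235 - 369)*y(-3, 5 - K) = (235 - 369)*(-12 - 1/2*(-3) - (5 - 1*(-10))/2) = -134*(-12 + 3/2 - (5 + 10)/2) = -134*(-12 + 3/2 - 1/2*15) = -134*(-12 + 3/2 - 15/2) = -134*(-18) = 2412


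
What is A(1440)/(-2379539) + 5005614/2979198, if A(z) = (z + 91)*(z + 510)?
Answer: 502801177141/1181519638287 ≈ 0.42555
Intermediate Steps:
A(z) = (91 + z)*(510 + z)
A(1440)/(-2379539) + 5005614/2979198 = (46410 + 1440² + 601*1440)/(-2379539) + 5005614/2979198 = (46410 + 2073600 + 865440)*(-1/2379539) + 5005614*(1/2979198) = 2985450*(-1/2379539) + 834269/496533 = -2985450/2379539 + 834269/496533 = 502801177141/1181519638287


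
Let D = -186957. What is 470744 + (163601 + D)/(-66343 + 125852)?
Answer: 28013481340/59509 ≈ 4.7074e+5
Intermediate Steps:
470744 + (163601 + D)/(-66343 + 125852) = 470744 + (163601 - 186957)/(-66343 + 125852) = 470744 - 23356/59509 = 28013481340/59509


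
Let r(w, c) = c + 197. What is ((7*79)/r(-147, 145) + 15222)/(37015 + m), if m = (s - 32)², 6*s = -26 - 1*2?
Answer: 5206477/13118930 ≈ 0.39687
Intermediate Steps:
r(w, c) = 197 + c
s = -14/3 (s = (-26 - 1*2)/6 = (-26 - 2)/6 = (⅙)*(-28) = -14/3 ≈ -4.6667)
m = 12100/9 (m = (-14/3 - 32)² = (-110/3)² = 12100/9 ≈ 1344.4)
((7*79)/r(-147, 145) + 15222)/(37015 + m) = ((7*79)/(197 + 145) + 15222)/(37015 + 12100/9) = (553/342 + 15222)/(345235/9) = (553*(1/342) + 15222)*(9/345235) = (553/342 + 15222)*(9/345235) = (5206477/342)*(9/345235) = 5206477/13118930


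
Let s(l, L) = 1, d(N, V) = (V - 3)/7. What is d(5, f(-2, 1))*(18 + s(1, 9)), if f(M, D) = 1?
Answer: -38/7 ≈ -5.4286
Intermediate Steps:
d(N, V) = -3/7 + V/7 (d(N, V) = (-3 + V)*(1/7) = -3/7 + V/7)
d(5, f(-2, 1))*(18 + s(1, 9)) = (-3/7 + (1/7)*1)*(18 + 1) = (-3/7 + 1/7)*19 = -2/7*19 = -38/7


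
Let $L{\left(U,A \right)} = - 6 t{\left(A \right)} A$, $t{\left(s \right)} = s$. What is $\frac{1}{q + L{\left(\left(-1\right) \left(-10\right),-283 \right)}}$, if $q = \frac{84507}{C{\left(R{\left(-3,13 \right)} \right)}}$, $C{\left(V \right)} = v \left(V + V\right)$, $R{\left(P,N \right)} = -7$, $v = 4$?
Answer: $- \frac{56}{26994411} \approx -2.0745 \cdot 10^{-6}$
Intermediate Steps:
$C{\left(V \right)} = 8 V$ ($C{\left(V \right)} = 4 \left(V + V\right) = 4 \cdot 2 V = 8 V$)
$L{\left(U,A \right)} = - 6 A^{2}$ ($L{\left(U,A \right)} = - 6 A A = - 6 A^{2}$)
$q = - \frac{84507}{56}$ ($q = \frac{84507}{8 \left(-7\right)} = \frac{84507}{-56} = 84507 \left(- \frac{1}{56}\right) = - \frac{84507}{56} \approx -1509.1$)
$\frac{1}{q + L{\left(\left(-1\right) \left(-10\right),-283 \right)}} = \frac{1}{- \frac{84507}{56} - 6 \left(-283\right)^{2}} = \frac{1}{- \frac{84507}{56} - 480534} = \frac{1}{- \frac{26994411}{56}} = - \frac{56}{26994411}$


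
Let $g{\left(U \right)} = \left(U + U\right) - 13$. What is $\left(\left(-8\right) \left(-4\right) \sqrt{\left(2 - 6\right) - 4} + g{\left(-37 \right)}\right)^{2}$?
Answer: $\left(87 - 64 i \sqrt{2}\right)^{2} \approx -623.0 - 15749.0 i$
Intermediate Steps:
$g{\left(U \right)} = -13 + 2 U$ ($g{\left(U \right)} = 2 U - 13 = -13 + 2 U$)
$\left(\left(-8\right) \left(-4\right) \sqrt{\left(2 - 6\right) - 4} + g{\left(-37 \right)}\right)^{2} = \left(\left(-8\right) \left(-4\right) \sqrt{\left(2 - 6\right) - 4} + \left(-13 + 2 \left(-37\right)\right)\right)^{2} = \left(32 \sqrt{\left(2 - 6\right) - 4} - 87\right)^{2} = \left(32 \sqrt{-4 - 4} - 87\right)^{2} = \left(32 \sqrt{-8} - 87\right)^{2} = \left(32 \cdot 2 i \sqrt{2} - 87\right)^{2} = \left(64 i \sqrt{2} - 87\right)^{2} = \left(-87 + 64 i \sqrt{2}\right)^{2}$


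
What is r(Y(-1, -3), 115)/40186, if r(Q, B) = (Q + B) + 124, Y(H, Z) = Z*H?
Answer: 121/20093 ≈ 0.0060220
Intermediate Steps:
Y(H, Z) = H*Z
r(Q, B) = 124 + B + Q (r(Q, B) = (B + Q) + 124 = 124 + B + Q)
r(Y(-1, -3), 115)/40186 = (124 + 115 - 1*(-3))/40186 = (124 + 115 + 3)*(1/40186) = 242*(1/40186) = 121/20093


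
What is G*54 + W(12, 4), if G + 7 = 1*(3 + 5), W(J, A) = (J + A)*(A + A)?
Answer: 182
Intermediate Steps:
W(J, A) = 2*A*(A + J) (W(J, A) = (A + J)*(2*A) = 2*A*(A + J))
G = 1 (G = -7 + 1*(3 + 5) = -7 + 1*8 = -7 + 8 = 1)
G*54 + W(12, 4) = 1*54 + 2*4*(4 + 12) = 54 + 2*4*16 = 54 + 128 = 182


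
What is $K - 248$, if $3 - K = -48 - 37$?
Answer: $-160$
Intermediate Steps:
$K = 88$ ($K = 3 - \left(-48 - 37\right) = 3 - -85 = 3 + 85 = 88$)
$K - 248 = 88 - 248 = -160$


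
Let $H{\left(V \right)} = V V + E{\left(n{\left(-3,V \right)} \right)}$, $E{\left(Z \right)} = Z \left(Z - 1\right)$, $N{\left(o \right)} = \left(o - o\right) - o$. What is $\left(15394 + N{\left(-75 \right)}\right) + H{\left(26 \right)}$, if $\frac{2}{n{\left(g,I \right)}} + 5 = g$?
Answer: $\frac{258325}{16} \approx 16145.0$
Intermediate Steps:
$n{\left(g,I \right)} = \frac{2}{-5 + g}$
$N{\left(o \right)} = - o$ ($N{\left(o \right)} = 0 - o = - o$)
$E{\left(Z \right)} = Z \left(-1 + Z\right)$
$H{\left(V \right)} = \frac{5}{16} + V^{2}$ ($H{\left(V \right)} = V V + \frac{2}{-5 - 3} \left(-1 + \frac{2}{-5 - 3}\right) = V^{2} + \frac{2}{-8} \left(-1 + \frac{2}{-8}\right) = V^{2} + 2 \left(- \frac{1}{8}\right) \left(-1 + 2 \left(- \frac{1}{8}\right)\right) = V^{2} - \frac{-1 - \frac{1}{4}}{4} = V^{2} - - \frac{5}{16} = V^{2} + \frac{5}{16} = \frac{5}{16} + V^{2}$)
$\left(15394 + N{\left(-75 \right)}\right) + H{\left(26 \right)} = \left(15394 - -75\right) + \left(\frac{5}{16} + 26^{2}\right) = \left(15394 + 75\right) + \left(\frac{5}{16} + 676\right) = 15469 + \frac{10821}{16} = \frac{258325}{16}$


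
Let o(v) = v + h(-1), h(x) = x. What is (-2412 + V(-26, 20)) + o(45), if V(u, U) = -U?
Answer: -2388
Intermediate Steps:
o(v) = -1 + v (o(v) = v - 1 = -1 + v)
(-2412 + V(-26, 20)) + o(45) = (-2412 - 1*20) + (-1 + 45) = (-2412 - 20) + 44 = -2432 + 44 = -2388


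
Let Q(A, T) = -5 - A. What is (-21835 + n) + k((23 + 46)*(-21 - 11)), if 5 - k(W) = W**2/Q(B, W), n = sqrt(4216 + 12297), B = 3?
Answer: 587578 + 7*sqrt(337) ≈ 5.8771e+5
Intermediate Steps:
n = 7*sqrt(337) (n = sqrt(16513) = 7*sqrt(337) ≈ 128.50)
k(W) = 5 + W**2/8 (k(W) = 5 - W**2/(-5 - 1*3) = 5 - W**2/(-5 - 3) = 5 - W**2/(-8) = 5 - W**2*(-1)/8 = 5 - (-1)*W**2/8 = 5 + W**2/8)
(-21835 + n) + k((23 + 46)*(-21 - 11)) = (-21835 + 7*sqrt(337)) + (5 + ((23 + 46)*(-21 - 11))**2/8) = (-21835 + 7*sqrt(337)) + (5 + (69*(-32))**2/8) = (-21835 + 7*sqrt(337)) + (5 + (1/8)*(-2208)**2) = (-21835 + 7*sqrt(337)) + (5 + (1/8)*4875264) = (-21835 + 7*sqrt(337)) + (5 + 609408) = (-21835 + 7*sqrt(337)) + 609413 = 587578 + 7*sqrt(337)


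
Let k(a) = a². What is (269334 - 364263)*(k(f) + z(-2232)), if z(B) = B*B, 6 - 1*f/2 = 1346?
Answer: -1154737620096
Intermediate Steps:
f = -2680 (f = 12 - 2*1346 = 12 - 2692 = -2680)
z(B) = B²
(269334 - 364263)*(k(f) + z(-2232)) = (269334 - 364263)*((-2680)² + (-2232)²) = -94929*(7182400 + 4981824) = -94929*12164224 = -1154737620096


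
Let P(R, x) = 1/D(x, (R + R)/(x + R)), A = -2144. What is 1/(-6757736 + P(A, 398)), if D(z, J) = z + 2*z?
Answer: -1194/8068736783 ≈ -1.4798e-7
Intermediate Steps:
D(z, J) = 3*z
P(R, x) = 1/(3*x)
1/(-6757736 + P(A, 398)) = 1/(-6757736 + (⅓)/398) = 1/(-6757736 + (⅓)*(1/398)) = 1/(-6757736 + 1/1194) = 1/(-8068736783/1194) = -1194/8068736783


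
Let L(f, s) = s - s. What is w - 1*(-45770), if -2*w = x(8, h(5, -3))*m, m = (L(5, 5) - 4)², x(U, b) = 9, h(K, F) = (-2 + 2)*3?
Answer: 45698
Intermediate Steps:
L(f, s) = 0
h(K, F) = 0 (h(K, F) = 0*3 = 0)
m = 16 (m = (0 - 4)² = (-4)² = 16)
w = -72 (w = -9*16/2 = -½*144 = -72)
w - 1*(-45770) = -72 - 1*(-45770) = -72 + 45770 = 45698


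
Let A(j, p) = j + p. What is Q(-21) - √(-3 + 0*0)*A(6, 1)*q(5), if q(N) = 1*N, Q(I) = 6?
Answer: 6 - 35*I*√3 ≈ 6.0 - 60.622*I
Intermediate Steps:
q(N) = N
Q(-21) - √(-3 + 0*0)*A(6, 1)*q(5) = 6 - √(-3 + 0*0)*(6 + 1)*5 = 6 - √(-3 + 0)*7*5 = 6 - √(-3)*7*5 = 6 - (I*√3)*7*5 = 6 - 7*I*√3*5 = 6 - 35*I*√3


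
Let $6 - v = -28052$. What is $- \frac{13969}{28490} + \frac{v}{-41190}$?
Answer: $- \frac{137475553}{117350310} \approx -1.1715$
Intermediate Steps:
$v = 28058$ ($v = 6 - -28052 = 6 + 28052 = 28058$)
$- \frac{13969}{28490} + \frac{v}{-41190} = - \frac{13969}{28490} + \frac{28058}{-41190} = \left(-13969\right) \frac{1}{28490} + 28058 \left(- \frac{1}{41190}\right) = - \frac{13969}{28490} - \frac{14029}{20595} = - \frac{137475553}{117350310}$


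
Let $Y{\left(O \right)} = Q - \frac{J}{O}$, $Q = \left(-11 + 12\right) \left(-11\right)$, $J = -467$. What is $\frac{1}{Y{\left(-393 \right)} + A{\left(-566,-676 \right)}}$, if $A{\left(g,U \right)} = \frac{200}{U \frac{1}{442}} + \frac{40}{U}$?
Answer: $- \frac{66417}{9498740} \approx -0.0069922$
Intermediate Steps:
$A{\left(g,U \right)} = \frac{88440}{U}$ ($A{\left(g,U \right)} = \frac{200}{U \frac{1}{442}} + \frac{40}{U} = \frac{200}{\frac{1}{442} U} + \frac{40}{U} = 200 \frac{442}{U} + \frac{40}{U} = \frac{88400}{U} + \frac{40}{U} = \frac{88440}{U}$)
$Q = -11$ ($Q = 1 \left(-11\right) = -11$)
$Y{\left(O \right)} = -11 + \frac{467}{O}$ ($Y{\left(O \right)} = -11 - - \frac{467}{O} = -11 + \frac{467}{O}$)
$\frac{1}{Y{\left(-393 \right)} + A{\left(-566,-676 \right)}} = \frac{1}{\left(-11 + \frac{467}{-393}\right) + \frac{88440}{-676}} = \frac{1}{\left(-11 + 467 \left(- \frac{1}{393}\right)\right) + 88440 \left(- \frac{1}{676}\right)} = \frac{1}{\left(-11 - \frac{467}{393}\right) - \frac{22110}{169}} = \frac{1}{- \frac{4790}{393} - \frac{22110}{169}} = \frac{1}{- \frac{9498740}{66417}} = - \frac{66417}{9498740}$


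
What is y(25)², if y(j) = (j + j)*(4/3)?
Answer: 40000/9 ≈ 4444.4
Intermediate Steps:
y(j) = 8*j/3 (y(j) = (2*j)*(4*(⅓)) = (2*j)*(4/3) = 8*j/3)
y(25)² = ((8/3)*25)² = (200/3)² = 40000/9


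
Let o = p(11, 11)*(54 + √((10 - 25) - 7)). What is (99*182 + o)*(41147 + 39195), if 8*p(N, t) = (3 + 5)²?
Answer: 1482309900 + 642736*I*√22 ≈ 1.4823e+9 + 3.0147e+6*I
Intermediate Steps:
p(N, t) = 8 (p(N, t) = (3 + 5)²/8 = (⅛)*8² = (⅛)*64 = 8)
o = 432 + 8*I*√22 (o = 8*(54 + √((10 - 25) - 7)) = 8*(54 + √(-15 - 7)) = 8*(54 + √(-22)) = 8*(54 + I*√22) = 432 + 8*I*√22 ≈ 432.0 + 37.523*I)
(99*182 + o)*(41147 + 39195) = (99*182 + (432 + 8*I*√22))*(41147 + 39195) = (18018 + (432 + 8*I*√22))*80342 = (18450 + 8*I*√22)*80342 = 1482309900 + 642736*I*√22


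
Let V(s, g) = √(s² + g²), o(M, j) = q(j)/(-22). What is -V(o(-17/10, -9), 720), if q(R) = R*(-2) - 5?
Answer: -√250905769/22 ≈ -720.00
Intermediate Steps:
q(R) = -5 - 2*R (q(R) = -2*R - 5 = -5 - 2*R)
o(M, j) = 5/22 + j/11 (o(M, j) = (-5 - 2*j)/(-22) = (-5 - 2*j)*(-1/22) = 5/22 + j/11)
V(s, g) = √(g² + s²)
-V(o(-17/10, -9), 720) = -√(720² + (5/22 + (1/11)*(-9))²) = -√(518400 + (5/22 - 9/11)²) = -√(518400 + (-13/22)²) = -√(518400 + 169/484) = -√(250905769/484) = -√250905769/22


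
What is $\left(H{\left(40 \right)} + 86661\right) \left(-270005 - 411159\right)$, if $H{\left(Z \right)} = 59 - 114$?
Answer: $-58992889384$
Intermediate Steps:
$H{\left(Z \right)} = -55$
$\left(H{\left(40 \right)} + 86661\right) \left(-270005 - 411159\right) = \left(-55 + 86661\right) \left(-270005 - 411159\right) = 86606 \left(-681164\right) = -58992889384$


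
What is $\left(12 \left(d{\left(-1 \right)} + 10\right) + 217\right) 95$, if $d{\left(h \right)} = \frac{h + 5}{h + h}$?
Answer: $29735$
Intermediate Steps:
$d{\left(h \right)} = \frac{5 + h}{2 h}$
$\left(12 \left(d{\left(-1 \right)} + 10\right) + 217\right) 95 = \left(12 \left(\frac{5 - 1}{2 \left(-1\right)} + 10\right) + 217\right) 95 = \left(12 \left(\frac{1}{2} \left(-1\right) 4 + 10\right) + 217\right) 95 = \left(12 \left(-2 + 10\right) + 217\right) 95 = \left(12 \cdot 8 + 217\right) 95 = \left(96 + 217\right) 95 = 313 \cdot 95 = 29735$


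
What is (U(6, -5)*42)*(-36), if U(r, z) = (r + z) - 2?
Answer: 1512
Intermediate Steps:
U(r, z) = -2 + r + z
(U(6, -5)*42)*(-36) = ((-2 + 6 - 5)*42)*(-36) = -1*42*(-36) = -42*(-36) = 1512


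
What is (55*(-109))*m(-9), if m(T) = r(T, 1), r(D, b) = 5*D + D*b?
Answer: 323730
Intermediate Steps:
m(T) = 6*T (m(T) = T*(5 + 1) = T*6 = 6*T)
(55*(-109))*m(-9) = (55*(-109))*(6*(-9)) = -5995*(-54) = 323730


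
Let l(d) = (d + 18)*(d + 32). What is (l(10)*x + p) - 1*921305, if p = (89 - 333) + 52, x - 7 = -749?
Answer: -1794089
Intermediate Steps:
l(d) = (18 + d)*(32 + d)
x = -742 (x = 7 - 749 = -742)
p = -192 (p = -244 + 52 = -192)
(l(10)*x + p) - 1*921305 = ((576 + 10² + 50*10)*(-742) - 192) - 1*921305 = ((576 + 100 + 500)*(-742) - 192) - 921305 = (1176*(-742) - 192) - 921305 = (-872592 - 192) - 921305 = -872784 - 921305 = -1794089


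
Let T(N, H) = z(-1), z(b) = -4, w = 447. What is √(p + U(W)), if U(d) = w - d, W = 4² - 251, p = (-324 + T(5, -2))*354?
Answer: I*√115430 ≈ 339.75*I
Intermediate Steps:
T(N, H) = -4
p = -116112 (p = (-324 - 4)*354 = -328*354 = -116112)
W = -235 (W = 16 - 251 = -235)
U(d) = 447 - d
√(p + U(W)) = √(-116112 + (447 - 1*(-235))) = √(-116112 + (447 + 235)) = √(-116112 + 682) = √(-115430) = I*√115430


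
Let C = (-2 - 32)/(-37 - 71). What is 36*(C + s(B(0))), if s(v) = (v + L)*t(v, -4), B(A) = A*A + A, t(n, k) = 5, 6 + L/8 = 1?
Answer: -21566/3 ≈ -7188.7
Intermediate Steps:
L = -40 (L = -48 + 8*1 = -48 + 8 = -40)
B(A) = A + A**2 (B(A) = A**2 + A = A + A**2)
s(v) = -200 + 5*v (s(v) = (v - 40)*5 = (-40 + v)*5 = -200 + 5*v)
C = 17/54 (C = -34/(-108) = -34*(-1/108) = 17/54 ≈ 0.31481)
36*(C + s(B(0))) = 36*(17/54 + (-200 + 5*(0*(1 + 0)))) = 36*(17/54 + (-200 + 5*(0*1))) = 36*(17/54 + (-200 + 5*0)) = 36*(17/54 + (-200 + 0)) = 36*(17/54 - 200) = 36*(-10783/54) = -21566/3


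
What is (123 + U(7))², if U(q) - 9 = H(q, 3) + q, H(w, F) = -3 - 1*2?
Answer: 17956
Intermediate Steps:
H(w, F) = -5 (H(w, F) = -3 - 2 = -5)
U(q) = 4 + q (U(q) = 9 + (-5 + q) = 4 + q)
(123 + U(7))² = (123 + (4 + 7))² = (123 + 11)² = 134² = 17956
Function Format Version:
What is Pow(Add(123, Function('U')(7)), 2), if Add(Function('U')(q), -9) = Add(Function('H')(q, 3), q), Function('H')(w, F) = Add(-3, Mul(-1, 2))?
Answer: 17956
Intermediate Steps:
Function('H')(w, F) = -5 (Function('H')(w, F) = Add(-3, -2) = -5)
Function('U')(q) = Add(4, q) (Function('U')(q) = Add(9, Add(-5, q)) = Add(4, q))
Pow(Add(123, Function('U')(7)), 2) = Pow(Add(123, Add(4, 7)), 2) = Pow(Add(123, 11), 2) = Pow(134, 2) = 17956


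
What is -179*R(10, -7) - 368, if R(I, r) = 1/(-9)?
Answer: -3133/9 ≈ -348.11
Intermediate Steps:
R(I, r) = -⅑
-179*R(10, -7) - 368 = -179*(-⅑) - 368 = 179/9 - 368 = -3133/9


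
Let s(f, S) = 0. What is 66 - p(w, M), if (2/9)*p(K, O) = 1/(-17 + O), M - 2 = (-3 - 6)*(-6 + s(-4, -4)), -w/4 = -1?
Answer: 1713/26 ≈ 65.885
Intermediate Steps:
w = 4 (w = -4*(-1) = 4)
M = 56 (M = 2 + (-3 - 6)*(-6 + 0) = 2 - 9*(-6) = 2 + 54 = 56)
p(K, O) = 9/(2*(-17 + O))
66 - p(w, M) = 66 - 9/(2*(-17 + 56)) = 66 - 9/(2*39) = 66 - 1*3/26 = 66 - 3/26 = 1713/26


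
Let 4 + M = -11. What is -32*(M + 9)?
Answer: 192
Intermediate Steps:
M = -15 (M = -4 - 11 = -15)
-32*(M + 9) = -32*(-15 + 9) = -32*(-6) = 192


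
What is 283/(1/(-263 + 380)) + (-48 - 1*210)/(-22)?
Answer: 364350/11 ≈ 33123.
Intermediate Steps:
283/(1/(-263 + 380)) + (-48 - 1*210)/(-22) = 283/(1/117) + (-48 - 210)*(-1/22) = 283/(1/117) - 258*(-1/22) = 283*117 + 129/11 = 33111 + 129/11 = 364350/11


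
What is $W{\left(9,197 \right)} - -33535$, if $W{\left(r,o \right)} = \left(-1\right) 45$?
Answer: $33490$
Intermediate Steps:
$W{\left(r,o \right)} = -45$
$W{\left(9,197 \right)} - -33535 = -45 - -33535 = -45 + 33535 = 33490$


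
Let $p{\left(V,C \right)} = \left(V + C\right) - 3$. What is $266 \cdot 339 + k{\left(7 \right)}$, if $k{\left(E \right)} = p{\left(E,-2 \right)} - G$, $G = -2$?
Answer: $90178$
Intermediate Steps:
$p{\left(V,C \right)} = -3 + C + V$ ($p{\left(V,C \right)} = \left(C + V\right) - 3 = -3 + C + V$)
$k{\left(E \right)} = -3 + E$ ($k{\left(E \right)} = \left(-3 - 2 + E\right) - -2 = \left(-5 + E\right) + 2 = -3 + E$)
$266 \cdot 339 + k{\left(7 \right)} = 266 \cdot 339 + \left(-3 + 7\right) = 90174 + 4 = 90178$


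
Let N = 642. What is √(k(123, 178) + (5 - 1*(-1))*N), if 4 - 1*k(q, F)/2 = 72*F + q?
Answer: I*√22018 ≈ 148.38*I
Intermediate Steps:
k(q, F) = 8 - 144*F - 2*q (k(q, F) = 8 - 2*(72*F + q) = 8 - 2*(q + 72*F) = 8 + (-144*F - 2*q) = 8 - 144*F - 2*q)
√(k(123, 178) + (5 - 1*(-1))*N) = √((8 - 144*178 - 2*123) + (5 - 1*(-1))*642) = √((8 - 25632 - 246) + (5 + 1)*642) = √(-25870 + 6*642) = √(-25870 + 3852) = √(-22018) = I*√22018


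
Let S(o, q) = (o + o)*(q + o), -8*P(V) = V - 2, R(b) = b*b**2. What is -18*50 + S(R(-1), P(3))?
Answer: -3591/4 ≈ -897.75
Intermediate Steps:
R(b) = b**3
P(V) = 1/4 - V/8 (P(V) = -(V - 2)/8 = -(-2 + V)/8 = 1/4 - V/8)
S(o, q) = 2*o*(o + q) (S(o, q) = (2*o)*(o + q) = 2*o*(o + q))
-18*50 + S(R(-1), P(3)) = -18*50 + 2*(-1)**3*((-1)**3 + (1/4 - 1/8*3)) = -900 + 2*(-1)*(-1 + (1/4 - 3/8)) = -900 + 2*(-1)*(-1 - 1/8) = -900 + 2*(-1)*(-9/8) = -900 + 9/4 = -3591/4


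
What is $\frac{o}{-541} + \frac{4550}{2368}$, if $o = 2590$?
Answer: $- \frac{1835785}{640544} \approx -2.866$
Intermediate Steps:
$\frac{o}{-541} + \frac{4550}{2368} = \frac{2590}{-541} + \frac{4550}{2368} = 2590 \left(- \frac{1}{541}\right) + 4550 \cdot \frac{1}{2368} = - \frac{2590}{541} + \frac{2275}{1184} = - \frac{1835785}{640544}$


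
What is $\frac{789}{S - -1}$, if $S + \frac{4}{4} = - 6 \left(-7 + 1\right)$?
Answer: $\frac{263}{12} \approx 21.917$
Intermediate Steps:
$S = 35$ ($S = -1 - 6 \left(-7 + 1\right) = -1 - -36 = -1 + 36 = 35$)
$\frac{789}{S - -1} = \frac{789}{35 - -1} = \frac{789}{35 + 1} = \frac{789}{36} = 789 \cdot \frac{1}{36} = \frac{263}{12}$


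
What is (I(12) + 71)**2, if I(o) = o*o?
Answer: 46225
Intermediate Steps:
I(o) = o**2
(I(12) + 71)**2 = (12**2 + 71)**2 = (144 + 71)**2 = 215**2 = 46225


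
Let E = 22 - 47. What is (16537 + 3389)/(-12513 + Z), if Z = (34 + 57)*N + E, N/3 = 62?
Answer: 9963/2194 ≈ 4.5410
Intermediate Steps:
E = -25
N = 186 (N = 3*62 = 186)
Z = 16901 (Z = (34 + 57)*186 - 25 = 91*186 - 25 = 16926 - 25 = 16901)
(16537 + 3389)/(-12513 + Z) = (16537 + 3389)/(-12513 + 16901) = 19926/4388 = 19926*(1/4388) = 9963/2194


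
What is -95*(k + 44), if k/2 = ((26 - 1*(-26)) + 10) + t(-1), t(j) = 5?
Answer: -16910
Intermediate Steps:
k = 134 (k = 2*(((26 - 1*(-26)) + 10) + 5) = 2*(((26 + 26) + 10) + 5) = 2*((52 + 10) + 5) = 2*(62 + 5) = 2*67 = 134)
-95*(k + 44) = -95*(134 + 44) = -95*178 = -16910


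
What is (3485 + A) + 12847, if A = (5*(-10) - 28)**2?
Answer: 22416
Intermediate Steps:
A = 6084 (A = (-50 - 28)**2 = (-78)**2 = 6084)
(3485 + A) + 12847 = (3485 + 6084) + 12847 = 9569 + 12847 = 22416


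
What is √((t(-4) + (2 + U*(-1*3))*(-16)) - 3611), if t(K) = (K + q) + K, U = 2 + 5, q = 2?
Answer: I*√3313 ≈ 57.559*I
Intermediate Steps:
U = 7
t(K) = 2 + 2*K (t(K) = (K + 2) + K = (2 + K) + K = 2 + 2*K)
√((t(-4) + (2 + U*(-1*3))*(-16)) - 3611) = √(((2 + 2*(-4)) + (2 + 7*(-1*3))*(-16)) - 3611) = √(((2 - 8) + (2 + 7*(-3))*(-16)) - 3611) = √((-6 + (2 - 21)*(-16)) - 3611) = √((-6 - 19*(-16)) - 3611) = √((-6 + 304) - 3611) = √(298 - 3611) = √(-3313) = I*√3313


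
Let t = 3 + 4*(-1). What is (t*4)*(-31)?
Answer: 124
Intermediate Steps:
t = -1 (t = 3 - 4 = -1)
(t*4)*(-31) = -1*4*(-31) = -4*(-31) = 124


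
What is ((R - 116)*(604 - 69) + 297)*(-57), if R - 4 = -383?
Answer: 15078096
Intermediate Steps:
R = -379 (R = 4 - 383 = -379)
((R - 116)*(604 - 69) + 297)*(-57) = ((-379 - 116)*(604 - 69) + 297)*(-57) = (-495*535 + 297)*(-57) = (-264825 + 297)*(-57) = -264528*(-57) = 15078096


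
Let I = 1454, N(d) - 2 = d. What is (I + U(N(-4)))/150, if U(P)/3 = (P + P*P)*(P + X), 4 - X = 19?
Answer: 676/75 ≈ 9.0133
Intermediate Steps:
N(d) = 2 + d
X = -15 (X = 4 - 1*19 = 4 - 19 = -15)
U(P) = 3*(-15 + P)*(P + P**2) (U(P) = 3*((P + P*P)*(P - 15)) = 3*((P + P**2)*(-15 + P)) = 3*((-15 + P)*(P + P**2)) = 3*(-15 + P)*(P + P**2))
(I + U(N(-4)))/150 = (1454 + 3*(2 - 4)*(-15 + (2 - 4)**2 - 14*(2 - 4)))/150 = (1454 + 3*(-2)*(-15 + (-2)**2 - 14*(-2)))*(1/150) = (1454 + 3*(-2)*(-15 + 4 + 28))*(1/150) = (1454 + 3*(-2)*17)*(1/150) = (1454 - 102)*(1/150) = 1352*(1/150) = 676/75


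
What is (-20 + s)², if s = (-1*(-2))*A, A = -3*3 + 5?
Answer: 784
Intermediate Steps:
A = -4 (A = -9 + 5 = -4)
s = -8 (s = -1*(-2)*(-4) = 2*(-4) = -8)
(-20 + s)² = (-20 - 8)² = (-28)² = 784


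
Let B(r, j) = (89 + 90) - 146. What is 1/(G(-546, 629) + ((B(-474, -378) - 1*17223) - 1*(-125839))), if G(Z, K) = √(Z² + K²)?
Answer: 108649/11803911444 - √693757/11803911444 ≈ 9.1339e-6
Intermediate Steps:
B(r, j) = 33 (B(r, j) = 179 - 146 = 33)
G(Z, K) = √(K² + Z²)
1/(G(-546, 629) + ((B(-474, -378) - 1*17223) - 1*(-125839))) = 1/(√(629² + (-546)²) + ((33 - 1*17223) - 1*(-125839))) = 1/(√(395641 + 298116) + ((33 - 17223) + 125839)) = 1/(√693757 + (-17190 + 125839)) = 1/(√693757 + 108649) = 1/(108649 + √693757)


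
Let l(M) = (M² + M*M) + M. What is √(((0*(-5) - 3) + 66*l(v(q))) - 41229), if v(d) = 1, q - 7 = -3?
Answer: I*√41034 ≈ 202.57*I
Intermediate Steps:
q = 4 (q = 7 - 3 = 4)
l(M) = M + 2*M² (l(M) = (M² + M²) + M = 2*M² + M = M + 2*M²)
√(((0*(-5) - 3) + 66*l(v(q))) - 41229) = √(((0*(-5) - 3) + 66*(1*(1 + 2*1))) - 41229) = √(((0 - 3) + 66*(1*(1 + 2))) - 41229) = √((-3 + 66*(1*3)) - 41229) = √((-3 + 66*3) - 41229) = √((-3 + 198) - 41229) = √(195 - 41229) = √(-41034) = I*√41034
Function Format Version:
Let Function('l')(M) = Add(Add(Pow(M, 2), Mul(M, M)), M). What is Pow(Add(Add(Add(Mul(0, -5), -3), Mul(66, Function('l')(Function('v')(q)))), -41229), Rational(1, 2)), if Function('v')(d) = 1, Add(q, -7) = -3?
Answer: Mul(I, Pow(41034, Rational(1, 2))) ≈ Mul(202.57, I)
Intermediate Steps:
q = 4 (q = Add(7, -3) = 4)
Function('l')(M) = Add(M, Mul(2, Pow(M, 2))) (Function('l')(M) = Add(Add(Pow(M, 2), Pow(M, 2)), M) = Add(Mul(2, Pow(M, 2)), M) = Add(M, Mul(2, Pow(M, 2))))
Pow(Add(Add(Add(Mul(0, -5), -3), Mul(66, Function('l')(Function('v')(q)))), -41229), Rational(1, 2)) = Pow(Add(Add(Add(Mul(0, -5), -3), Mul(66, Mul(1, Add(1, Mul(2, 1))))), -41229), Rational(1, 2)) = Pow(Add(Add(Add(0, -3), Mul(66, Mul(1, Add(1, 2)))), -41229), Rational(1, 2)) = Pow(Add(Add(-3, Mul(66, Mul(1, 3))), -41229), Rational(1, 2)) = Pow(Add(Add(-3, Mul(66, 3)), -41229), Rational(1, 2)) = Pow(Add(Add(-3, 198), -41229), Rational(1, 2)) = Pow(Add(195, -41229), Rational(1, 2)) = Pow(-41034, Rational(1, 2)) = Mul(I, Pow(41034, Rational(1, 2)))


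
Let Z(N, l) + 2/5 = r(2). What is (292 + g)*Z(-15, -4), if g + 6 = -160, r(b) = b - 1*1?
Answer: 378/5 ≈ 75.600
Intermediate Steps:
r(b) = -1 + b (r(b) = b - 1 = -1 + b)
g = -166 (g = -6 - 160 = -166)
Z(N, l) = 3/5 (Z(N, l) = -2/5 + (-1 + 2) = -2/5 + 1 = 3/5)
(292 + g)*Z(-15, -4) = (292 - 166)*(3/5) = 126*(3/5) = 378/5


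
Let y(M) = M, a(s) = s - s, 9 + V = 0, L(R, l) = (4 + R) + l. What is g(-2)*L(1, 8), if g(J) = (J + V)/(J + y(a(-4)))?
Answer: 143/2 ≈ 71.500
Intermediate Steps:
L(R, l) = 4 + R + l
V = -9 (V = -9 + 0 = -9)
a(s) = 0
g(J) = (-9 + J)/J (g(J) = (J - 9)/(J + 0) = (-9 + J)/J)
g(-2)*L(1, 8) = ((-9 - 2)/(-2))*(4 + 1 + 8) = -½*(-11)*13 = (11/2)*13 = 143/2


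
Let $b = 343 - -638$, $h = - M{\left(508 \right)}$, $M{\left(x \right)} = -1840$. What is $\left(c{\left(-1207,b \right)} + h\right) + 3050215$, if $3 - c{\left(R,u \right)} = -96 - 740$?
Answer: $3052894$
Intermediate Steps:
$h = 1840$ ($h = \left(-1\right) \left(-1840\right) = 1840$)
$b = 981$ ($b = 343 + 638 = 981$)
$c{\left(R,u \right)} = 839$ ($c{\left(R,u \right)} = 3 - \left(-96 - 740\right) = 3 - -836 = 3 + 836 = 839$)
$\left(c{\left(-1207,b \right)} + h\right) + 3050215 = \left(839 + 1840\right) + 3050215 = 2679 + 3050215 = 3052894$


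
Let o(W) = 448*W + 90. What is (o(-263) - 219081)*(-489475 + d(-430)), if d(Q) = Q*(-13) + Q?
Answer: 163124556725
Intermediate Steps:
o(W) = 90 + 448*W
d(Q) = -12*Q (d(Q) = -13*Q + Q = -12*Q)
(o(-263) - 219081)*(-489475 + d(-430)) = ((90 + 448*(-263)) - 219081)*(-489475 - 12*(-430)) = ((90 - 117824) - 219081)*(-489475 + 5160) = (-117734 - 219081)*(-484315) = -336815*(-484315) = 163124556725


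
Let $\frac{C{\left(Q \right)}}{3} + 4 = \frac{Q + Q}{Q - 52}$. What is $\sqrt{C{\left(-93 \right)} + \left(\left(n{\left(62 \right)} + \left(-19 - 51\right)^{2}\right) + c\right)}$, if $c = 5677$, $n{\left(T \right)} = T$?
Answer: $\frac{\sqrt{223513585}}{145} \approx 103.11$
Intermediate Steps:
$C{\left(Q \right)} = -12 + \frac{6 Q}{-52 + Q}$ ($C{\left(Q \right)} = -12 + 3 \frac{Q + Q}{Q - 52} = -12 + 3 \frac{2 Q}{-52 + Q} = -12 + \frac{6 Q}{-52 + Q}$)
$\sqrt{C{\left(-93 \right)} + \left(\left(n{\left(62 \right)} + \left(-19 - 51\right)^{2}\right) + c\right)} = \sqrt{\frac{6 \left(104 - -93\right)}{-52 - 93} + \left(\left(62 + \left(-19 - 51\right)^{2}\right) + 5677\right)} = \sqrt{\frac{6 \left(104 + 93\right)}{-145} + \left(\left(62 + \left(-70\right)^{2}\right) + 5677\right)} = \sqrt{6 \left(- \frac{1}{145}\right) 197 + \left(\left(62 + 4900\right) + 5677\right)} = \sqrt{- \frac{1182}{145} + \left(4962 + 5677\right)} = \sqrt{- \frac{1182}{145} + 10639} = \sqrt{\frac{1541473}{145}} = \frac{\sqrt{223513585}}{145}$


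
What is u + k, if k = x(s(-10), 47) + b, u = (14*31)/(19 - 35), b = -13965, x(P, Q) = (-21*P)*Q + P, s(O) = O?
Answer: -33057/8 ≈ -4132.1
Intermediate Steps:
x(P, Q) = P - 21*P*Q (x(P, Q) = -21*P*Q + P = P - 21*P*Q)
u = -217/8 (u = 434/(-16) = 434*(-1/16) = -217/8 ≈ -27.125)
k = -4105 (k = -10*(1 - 21*47) - 13965 = -10*(1 - 987) - 13965 = -10*(-986) - 13965 = 9860 - 13965 = -4105)
u + k = -217/8 - 4105 = -33057/8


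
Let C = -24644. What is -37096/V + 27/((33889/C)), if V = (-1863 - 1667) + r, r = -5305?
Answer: -4621556636/299409315 ≈ -15.436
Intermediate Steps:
V = -8835 (V = (-1863 - 1667) - 5305 = -3530 - 5305 = -8835)
-37096/V + 27/((33889/C)) = -37096/(-8835) + 27/((33889/(-24644))) = -37096*(-1/8835) + 27/((33889*(-1/24644))) = 37096/8835 + 27/(-33889/24644) = 37096/8835 + 27*(-24644/33889) = 37096/8835 - 665388/33889 = -4621556636/299409315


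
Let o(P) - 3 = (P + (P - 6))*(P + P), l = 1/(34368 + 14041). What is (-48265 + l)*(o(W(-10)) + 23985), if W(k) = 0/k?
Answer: -56047011691392/48409 ≈ -1.1578e+9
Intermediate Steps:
l = 1/48409 ≈ 2.0657e-5
W(k) = 0
o(P) = 3 + 2*P*(-6 + 2*P) (o(P) = 3 + (P + (P - 6))*(P + P) = 3 + (P + (-6 + P))*(2*P) = 3 + (-6 + 2*P)*(2*P) = 3 + 2*P*(-6 + 2*P))
(-48265 + l)*(o(W(-10)) + 23985) = (-48265 + 1/48409)*((3 - 12*0 + 4*0²) + 23985) = -2336460384*((3 + 0 + 4*0) + 23985)/48409 = -2336460384*((3 + 0 + 0) + 23985)/48409 = -2336460384*(3 + 23985)/48409 = -2336460384/48409*23988 = -56047011691392/48409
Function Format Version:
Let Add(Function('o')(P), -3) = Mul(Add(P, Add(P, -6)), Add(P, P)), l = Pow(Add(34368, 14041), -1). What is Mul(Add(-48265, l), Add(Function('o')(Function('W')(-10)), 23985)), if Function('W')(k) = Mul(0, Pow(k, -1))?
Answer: Rational(-56047011691392, 48409) ≈ -1.1578e+9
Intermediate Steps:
l = Rational(1, 48409) (l = Pow(48409, -1) = Rational(1, 48409) ≈ 2.0657e-5)
Function('W')(k) = 0
Function('o')(P) = Add(3, Mul(2, P, Add(-6, Mul(2, P)))) (Function('o')(P) = Add(3, Mul(Add(P, Add(P, -6)), Add(P, P))) = Add(3, Mul(Add(P, Add(-6, P)), Mul(2, P))) = Add(3, Mul(Add(-6, Mul(2, P)), Mul(2, P))) = Add(3, Mul(2, P, Add(-6, Mul(2, P)))))
Mul(Add(-48265, l), Add(Function('o')(Function('W')(-10)), 23985)) = Mul(Add(-48265, Rational(1, 48409)), Add(Add(3, Mul(-12, 0), Mul(4, Pow(0, 2))), 23985)) = Mul(Rational(-2336460384, 48409), Add(Add(3, 0, Mul(4, 0)), 23985)) = Mul(Rational(-2336460384, 48409), Add(Add(3, 0, 0), 23985)) = Mul(Rational(-2336460384, 48409), Add(3, 23985)) = Mul(Rational(-2336460384, 48409), 23988) = Rational(-56047011691392, 48409)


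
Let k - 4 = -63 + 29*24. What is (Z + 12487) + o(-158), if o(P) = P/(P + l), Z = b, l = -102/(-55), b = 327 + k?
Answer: 57762939/4294 ≈ 13452.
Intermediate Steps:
k = 637 (k = 4 + (-63 + 29*24) = 4 + (-63 + 696) = 4 + 633 = 637)
b = 964 (b = 327 + 637 = 964)
l = 102/55 (l = -102*(-1/55) = 102/55 ≈ 1.8545)
Z = 964
o(P) = P/(102/55 + P) (o(P) = P/(P + 102/55) = P/(102/55 + P))
(Z + 12487) + o(-158) = (964 + 12487) + 55*(-158)/(102 + 55*(-158)) = 13451 + 55*(-158)/(102 - 8690) = 13451 + 55*(-158)/(-8588) = 13451 + 55*(-158)*(-1/8588) = 13451 + 4345/4294 = 57762939/4294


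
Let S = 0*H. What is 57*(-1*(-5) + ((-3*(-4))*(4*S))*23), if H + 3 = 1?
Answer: 285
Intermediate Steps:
H = -2 (H = -3 + 1 = -2)
S = 0 (S = 0*(-2) = 0)
57*(-1*(-5) + ((-3*(-4))*(4*S))*23) = 57*(-1*(-5) + ((-3*(-4))*(4*0))*23) = 57*(5 + (12*0)*23) = 57*(5 + 0*23) = 57*(5 + 0) = 57*5 = 285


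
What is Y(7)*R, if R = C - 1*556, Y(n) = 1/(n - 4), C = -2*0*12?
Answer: -556/3 ≈ -185.33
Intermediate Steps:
C = 0 (C = 0*12 = 0)
Y(n) = 1/(-4 + n)
R = -556 (R = 0 - 1*556 = 0 - 556 = -556)
Y(7)*R = -556/(-4 + 7) = -556/3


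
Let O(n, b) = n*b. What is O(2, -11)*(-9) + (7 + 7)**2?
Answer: 394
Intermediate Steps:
O(n, b) = b*n
O(2, -11)*(-9) + (7 + 7)**2 = -11*2*(-9) + (7 + 7)**2 = -22*(-9) + 14**2 = 198 + 196 = 394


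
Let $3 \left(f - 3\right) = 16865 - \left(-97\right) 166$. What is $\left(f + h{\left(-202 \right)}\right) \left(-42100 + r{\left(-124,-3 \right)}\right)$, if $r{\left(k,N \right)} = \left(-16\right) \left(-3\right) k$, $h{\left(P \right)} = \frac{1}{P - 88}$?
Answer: $- \frac{76587175654}{145} \approx -5.2819 \cdot 10^{8}$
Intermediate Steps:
$h{\left(P \right)} = \frac{1}{-88 + P}$
$r{\left(k,N \right)} = 48 k$
$f = 10992$ ($f = 3 + \frac{16865 - \left(-97\right) 166}{3} = 3 + \frac{16865 - -16102}{3} = 3 + \frac{16865 + 16102}{3} = 3 + \frac{1}{3} \cdot 32967 = 3 + 10989 = 10992$)
$\left(f + h{\left(-202 \right)}\right) \left(-42100 + r{\left(-124,-3 \right)}\right) = \left(10992 + \frac{1}{-88 - 202}\right) \left(-42100 + 48 \left(-124\right)\right) = \left(10992 + \frac{1}{-290}\right) \left(-42100 - 5952\right) = \left(10992 - \frac{1}{290}\right) \left(-48052\right) = \frac{3187679}{290} \left(-48052\right) = - \frac{76587175654}{145}$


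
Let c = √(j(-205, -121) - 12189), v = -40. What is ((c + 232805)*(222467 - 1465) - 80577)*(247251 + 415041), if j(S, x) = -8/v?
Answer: 34075115486535636 + 585471426336*I*√19045/5 ≈ 3.4075e+16 + 1.6159e+13*I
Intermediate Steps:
j(S, x) = ⅕ (j(S, x) = -8/(-40) = -8*(-1/40) = ⅕)
c = 4*I*√19045/5 (c = √(⅕ - 12189) = √(-60944/5) = 4*I*√19045/5 ≈ 110.4*I)
((c + 232805)*(222467 - 1465) - 80577)*(247251 + 415041) = ((4*I*√19045/5 + 232805)*(222467 - 1465) - 80577)*(247251 + 415041) = ((232805 + 4*I*√19045/5)*221002 - 80577)*662292 = ((51450370610 + 884008*I*√19045/5) - 80577)*662292 = (51450290033 + 884008*I*√19045/5)*662292 = 34075115486535636 + 585471426336*I*√19045/5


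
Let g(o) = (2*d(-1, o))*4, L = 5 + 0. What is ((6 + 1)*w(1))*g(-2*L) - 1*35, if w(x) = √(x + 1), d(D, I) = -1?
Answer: -35 - 56*√2 ≈ -114.20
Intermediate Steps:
L = 5
w(x) = √(1 + x)
g(o) = -8 (g(o) = (2*(-1))*4 = -2*4 = -8)
((6 + 1)*w(1))*g(-2*L) - 1*35 = ((6 + 1)*√(1 + 1))*(-8) - 1*35 = (7*√2)*(-8) - 35 = -56*√2 - 35 = -35 - 56*√2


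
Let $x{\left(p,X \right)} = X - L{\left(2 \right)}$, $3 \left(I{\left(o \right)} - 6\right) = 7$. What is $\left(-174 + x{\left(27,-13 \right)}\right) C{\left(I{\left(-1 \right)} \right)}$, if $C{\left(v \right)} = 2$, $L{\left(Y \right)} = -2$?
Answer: $-370$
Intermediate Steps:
$I{\left(o \right)} = \frac{25}{3}$ ($I{\left(o \right)} = 6 + \frac{1}{3} \cdot 7 = 6 + \frac{7}{3} = \frac{25}{3}$)
$x{\left(p,X \right)} = 2 + X$ ($x{\left(p,X \right)} = X - -2 = X + 2 = 2 + X$)
$\left(-174 + x{\left(27,-13 \right)}\right) C{\left(I{\left(-1 \right)} \right)} = \left(-174 + \left(2 - 13\right)\right) 2 = \left(-174 - 11\right) 2 = \left(-185\right) 2 = -370$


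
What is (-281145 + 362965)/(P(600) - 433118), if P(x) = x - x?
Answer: -40910/216559 ≈ -0.18891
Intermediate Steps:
P(x) = 0
(-281145 + 362965)/(P(600) - 433118) = (-281145 + 362965)/(0 - 433118) = 81820/(-433118) = 81820*(-1/433118) = -40910/216559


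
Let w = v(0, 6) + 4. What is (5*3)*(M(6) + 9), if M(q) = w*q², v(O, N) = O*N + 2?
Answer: 3375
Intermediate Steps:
v(O, N) = 2 + N*O (v(O, N) = N*O + 2 = 2 + N*O)
w = 6 (w = (2 + 6*0) + 4 = (2 + 0) + 4 = 2 + 4 = 6)
M(q) = 6*q²
(5*3)*(M(6) + 9) = (5*3)*(6*6² + 9) = 15*(6*36 + 9) = 15*(216 + 9) = 15*225 = 3375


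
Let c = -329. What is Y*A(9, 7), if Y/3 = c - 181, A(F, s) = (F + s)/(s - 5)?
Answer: -12240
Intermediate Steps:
A(F, s) = (F + s)/(-5 + s)
Y = -1530 (Y = 3*(-329 - 181) = 3*(-510) = -1530)
Y*A(9, 7) = -1530*(9 + 7)/(-5 + 7) = -1530*16/2 = -765*16 = -1530*8 = -12240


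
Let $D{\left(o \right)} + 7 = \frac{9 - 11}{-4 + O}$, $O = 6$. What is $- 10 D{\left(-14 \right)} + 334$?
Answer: $414$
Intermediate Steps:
$D{\left(o \right)} = -8$ ($D{\left(o \right)} = -7 + \frac{9 - 11}{-4 + 6} = -7 - \frac{2}{2} = -7 - 1 = -8$)
$- 10 D{\left(-14 \right)} + 334 = \left(-10\right) \left(-8\right) + 334 = 80 + 334 = 414$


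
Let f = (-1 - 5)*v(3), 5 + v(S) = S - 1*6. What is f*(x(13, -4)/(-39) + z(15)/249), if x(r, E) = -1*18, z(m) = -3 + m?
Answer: 26400/1079 ≈ 24.467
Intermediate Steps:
v(S) = -11 + S (v(S) = -5 + (S - 1*6) = -5 + (S - 6) = -5 + (-6 + S) = -11 + S)
f = 48 (f = (-1 - 5)*(-11 + 3) = -6*(-8) = 48)
x(r, E) = -18
f*(x(13, -4)/(-39) + z(15)/249) = 48*(-18/(-39) + (-3 + 15)/249) = 48*(-18*(-1/39) + 12*(1/249)) = 48*(6/13 + 4/83) = 48*(550/1079) = 26400/1079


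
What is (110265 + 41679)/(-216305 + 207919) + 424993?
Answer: 1781919677/4193 ≈ 4.2498e+5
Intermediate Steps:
(110265 + 41679)/(-216305 + 207919) + 424993 = 151944/(-8386) + 424993 = 151944*(-1/8386) + 424993 = -75972/4193 + 424993 = 1781919677/4193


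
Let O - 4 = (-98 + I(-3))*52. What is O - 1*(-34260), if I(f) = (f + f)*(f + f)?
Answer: 31040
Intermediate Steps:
I(f) = 4*f² (I(f) = (2*f)*(2*f) = 4*f²)
O = -3220 (O = 4 + (-98 + 4*(-3)²)*52 = 4 + (-98 + 4*9)*52 = 4 + (-98 + 36)*52 = 4 - 62*52 = 4 - 3224 = -3220)
O - 1*(-34260) = -3220 - 1*(-34260) = -3220 + 34260 = 31040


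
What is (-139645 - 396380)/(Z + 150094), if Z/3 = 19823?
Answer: -536025/209563 ≈ -2.5578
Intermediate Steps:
Z = 59469 (Z = 3*19823 = 59469)
(-139645 - 396380)/(Z + 150094) = (-139645 - 396380)/(59469 + 150094) = -536025/209563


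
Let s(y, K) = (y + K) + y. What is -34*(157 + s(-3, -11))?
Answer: -4760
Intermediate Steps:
s(y, K) = K + 2*y (s(y, K) = (K + y) + y = K + 2*y)
-34*(157 + s(-3, -11)) = -34*(157 + (-11 + 2*(-3))) = -34*(157 + (-11 - 6)) = -34*(157 - 17) = -34*140 = -4760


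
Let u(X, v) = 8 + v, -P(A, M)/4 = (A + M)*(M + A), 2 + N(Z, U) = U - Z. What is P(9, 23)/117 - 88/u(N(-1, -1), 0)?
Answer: -5383/117 ≈ -46.009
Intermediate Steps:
N(Z, U) = -2 + U - Z (N(Z, U) = -2 + (U - Z) = -2 + U - Z)
P(A, M) = -4*(A + M)² (P(A, M) = -4*(A + M)*(M + A) = -4*(A + M)*(A + M) = -4*(A + M)²)
P(9, 23)/117 - 88/u(N(-1, -1), 0) = -4*(9 + 23)²/117 - 88/(8 + 0) = -4*32²*(1/117) - 88/8 = -4*1024*(1/117) - 88*⅛ = -4096*1/117 - 11 = -4096/117 - 11 = -5383/117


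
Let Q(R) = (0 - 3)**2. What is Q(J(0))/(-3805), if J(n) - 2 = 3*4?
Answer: -9/3805 ≈ -0.0023653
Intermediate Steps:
J(n) = 14 (J(n) = 2 + 3*4 = 2 + 12 = 14)
Q(R) = 9 (Q(R) = (-3)**2 = 9)
Q(J(0))/(-3805) = 9/(-3805) = 9*(-1/3805) = -9/3805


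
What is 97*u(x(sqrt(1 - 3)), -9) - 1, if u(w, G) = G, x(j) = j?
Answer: -874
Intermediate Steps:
97*u(x(sqrt(1 - 3)), -9) - 1 = 97*(-9) - 1 = -873 - 1 = -874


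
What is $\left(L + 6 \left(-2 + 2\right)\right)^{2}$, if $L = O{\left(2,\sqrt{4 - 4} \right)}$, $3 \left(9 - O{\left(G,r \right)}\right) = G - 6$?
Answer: $\frac{961}{9} \approx 106.78$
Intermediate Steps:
$O{\left(G,r \right)} = 11 - \frac{G}{3}$ ($O{\left(G,r \right)} = 9 - \frac{G - 6}{3} = 9 - \frac{-6 + G}{3} = 9 - \left(-2 + \frac{G}{3}\right) = 11 - \frac{G}{3}$)
$L = \frac{31}{3}$ ($L = 11 - \frac{2}{3} = \frac{31}{3} \approx 10.333$)
$\left(L + 6 \left(-2 + 2\right)\right)^{2} = \left(\frac{31}{3} + 6 \left(-2 + 2\right)\right)^{2} = \left(\frac{31}{3} + 6 \cdot 0\right)^{2} = \left(\frac{31}{3} + 0\right)^{2} = \left(\frac{31}{3}\right)^{2} = \frac{961}{9}$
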